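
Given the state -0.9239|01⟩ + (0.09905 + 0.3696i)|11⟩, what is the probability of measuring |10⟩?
0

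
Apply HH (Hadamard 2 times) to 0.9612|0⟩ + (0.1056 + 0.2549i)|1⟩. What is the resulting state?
0.9612|0⟩ + (0.1056 + 0.2549i)|1⟩

H² = I, so an even number of Hadamards cancels: H^2 = I and the state is unchanged.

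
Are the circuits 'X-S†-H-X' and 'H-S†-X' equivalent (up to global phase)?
No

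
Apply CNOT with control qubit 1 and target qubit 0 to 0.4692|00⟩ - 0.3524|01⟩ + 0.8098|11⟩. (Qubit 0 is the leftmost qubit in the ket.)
0.4692|00⟩ + 0.8098|01⟩ - 0.3524|11⟩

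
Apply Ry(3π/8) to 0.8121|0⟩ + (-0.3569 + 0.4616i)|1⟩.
(0.8735 - 0.2565i)|0⟩ + (0.1544 + 0.3838i)|1⟩

Ry(3π/8) = [[cos(θ/2), −sin(θ/2)], [sin(θ/2), cos(θ/2)]]; θ = 3π/8, cos(θ/2) ≈ 0.83147, sin(θ/2) ≈ 0.55557.
With a = amp(|0⟩) = 0.8121 and b = amp(|1⟩) = (-0.3569 + 0.4616i):
new amp(|0⟩) = (0.83147)·a + (-0.55557)·b = (0.8735 - 0.2565i)
new amp(|1⟩) = (0.55557)·a + (0.83147)·b = (0.1544 + 0.3838i)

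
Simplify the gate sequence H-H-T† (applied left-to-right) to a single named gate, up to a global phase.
T†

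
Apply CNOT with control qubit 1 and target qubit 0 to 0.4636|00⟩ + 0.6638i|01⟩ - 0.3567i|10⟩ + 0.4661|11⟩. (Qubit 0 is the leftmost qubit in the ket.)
0.4636|00⟩ + 0.4661|01⟩ - 0.3567i|10⟩ + 0.6638i|11⟩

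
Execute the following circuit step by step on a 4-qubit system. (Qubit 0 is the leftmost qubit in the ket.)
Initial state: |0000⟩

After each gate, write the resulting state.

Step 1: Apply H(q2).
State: 1/√2|0000⟩ + 1/√2|0010⟩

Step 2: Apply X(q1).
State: 1/√2|0100⟩ + 1/√2|0110⟩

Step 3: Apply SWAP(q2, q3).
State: 1/√2|0100⟩ + 1/√2|0101⟩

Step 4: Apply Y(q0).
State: (1/√2)i|1100⟩ + (1/√2)i|1101⟩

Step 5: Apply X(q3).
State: (1/√2)i|1100⟩ + (1/√2)i|1101⟩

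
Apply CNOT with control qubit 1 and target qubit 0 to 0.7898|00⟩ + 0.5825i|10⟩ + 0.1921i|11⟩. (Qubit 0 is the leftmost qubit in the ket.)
0.7898|00⟩ + 0.1921i|01⟩ + 0.5825i|10⟩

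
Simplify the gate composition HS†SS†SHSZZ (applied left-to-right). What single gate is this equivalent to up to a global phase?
S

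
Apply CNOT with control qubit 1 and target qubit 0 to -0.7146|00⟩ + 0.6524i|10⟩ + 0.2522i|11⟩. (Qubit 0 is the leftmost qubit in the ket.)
-0.7146|00⟩ + 0.2522i|01⟩ + 0.6524i|10⟩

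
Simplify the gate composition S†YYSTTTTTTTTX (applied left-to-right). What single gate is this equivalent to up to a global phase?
X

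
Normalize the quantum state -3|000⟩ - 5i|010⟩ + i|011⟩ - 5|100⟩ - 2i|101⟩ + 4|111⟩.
-0.3354|000⟩ - 0.559i|010⟩ + 0.1118i|011⟩ - 0.559|100⟩ - 0.2236i|101⟩ + 1/√5|111⟩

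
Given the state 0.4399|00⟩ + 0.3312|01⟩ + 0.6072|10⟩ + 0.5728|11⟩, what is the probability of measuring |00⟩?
0.1935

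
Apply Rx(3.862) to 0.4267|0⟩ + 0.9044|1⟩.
(-0.1504 - 0.8464i)|0⟩ + (-0.3188 - 0.3993i)|1⟩

Rx(3.862) = [[cos(θ/2), −i·sin(θ/2)], [−i·sin(θ/2), cos(θ/2)]]; θ = 3.862, cos(θ/2) ≈ -0.352465, sin(θ/2) ≈ 0.935825.
With a = amp(|0⟩) = 0.4267 and b = amp(|1⟩) = 0.9044:
new amp(|0⟩) = (-0.352465)·a + (-0.935825i)·b = (-0.1504 - 0.8464i)
new amp(|1⟩) = (-0.935825i)·a + (-0.352465)·b = (-0.3188 - 0.3993i)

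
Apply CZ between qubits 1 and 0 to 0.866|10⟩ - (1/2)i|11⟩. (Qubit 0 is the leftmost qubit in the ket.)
0.866|10⟩ + (1/2)i|11⟩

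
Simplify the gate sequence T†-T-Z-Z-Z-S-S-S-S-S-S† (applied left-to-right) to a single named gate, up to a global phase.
Z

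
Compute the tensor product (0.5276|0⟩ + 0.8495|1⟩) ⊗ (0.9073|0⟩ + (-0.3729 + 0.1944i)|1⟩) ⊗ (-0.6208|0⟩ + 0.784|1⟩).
-0.2972|000⟩ + 0.3753|001⟩ + (0.1221 - 0.06367i)|010⟩ + (-0.1542 + 0.08041i)|011⟩ - 0.4785|100⟩ + 0.6043|101⟩ + (0.1967 - 0.1025i)|110⟩ + (-0.2484 + 0.1295i)|111⟩

amp(|b₁b₂…⟩) = product of the factor amplitudes for bits b₁, b₂, …; only kets whose every factor amplitude is nonzero survive.
|000⟩: (0.5276)(0.9073)(-0.6208) = -0.2972
|001⟩: (0.5276)(0.9073)(0.784) = 0.3753
|010⟩: (0.5276)(-0.3729 + 0.1944i)(-0.6208) = (0.1221 - 0.06367i)
|011⟩: (0.5276)(-0.3729 + 0.1944i)(0.784) = (-0.1542 + 0.08041i)
|100⟩: (0.8495)(0.9073)(-0.6208) = -0.4785
|101⟩: (0.8495)(0.9073)(0.784) = 0.6043
|110⟩: (0.8495)(-0.3729 + 0.1944i)(-0.6208) = (0.1967 - 0.1025i)
|111⟩: (0.8495)(-0.3729 + 0.1944i)(0.784) = (-0.2484 + 0.1295i)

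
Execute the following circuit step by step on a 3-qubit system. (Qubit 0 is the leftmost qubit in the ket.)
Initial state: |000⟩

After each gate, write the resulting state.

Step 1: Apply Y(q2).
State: i|001⟩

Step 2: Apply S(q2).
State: -|001⟩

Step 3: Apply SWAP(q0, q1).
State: -|001⟩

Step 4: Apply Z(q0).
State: -|001⟩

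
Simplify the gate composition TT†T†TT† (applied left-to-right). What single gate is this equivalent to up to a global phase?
T†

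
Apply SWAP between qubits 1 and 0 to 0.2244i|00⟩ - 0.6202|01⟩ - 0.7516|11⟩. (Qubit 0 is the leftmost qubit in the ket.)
0.2244i|00⟩ - 0.6202|10⟩ - 0.7516|11⟩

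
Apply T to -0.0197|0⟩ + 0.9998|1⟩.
-0.0197|0⟩ + (0.707 + 0.707i)|1⟩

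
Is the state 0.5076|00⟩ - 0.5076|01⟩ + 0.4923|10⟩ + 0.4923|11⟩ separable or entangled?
Entangled

Writing the state as a|00⟩ + b|01⟩ + c|10⟩ + d|11⟩, it is a product state iff ad − bc = 0.
Here (a, b, c, d) = (0.5076, -0.5076, 0.4923, 0.4923): ad − bc = (0.5076)(0.4923) − (-0.5076)(0.4923) = 0.4998 ≠ 0, so the state is entangled.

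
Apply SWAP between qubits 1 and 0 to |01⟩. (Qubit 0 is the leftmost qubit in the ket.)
|10⟩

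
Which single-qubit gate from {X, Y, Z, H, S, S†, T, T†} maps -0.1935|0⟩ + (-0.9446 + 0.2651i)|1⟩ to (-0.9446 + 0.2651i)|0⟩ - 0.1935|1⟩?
X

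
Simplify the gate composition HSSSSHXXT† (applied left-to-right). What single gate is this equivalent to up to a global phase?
T†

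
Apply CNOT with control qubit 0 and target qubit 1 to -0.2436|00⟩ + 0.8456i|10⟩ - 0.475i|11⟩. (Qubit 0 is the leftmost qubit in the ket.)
-0.2436|00⟩ - 0.475i|10⟩ + 0.8456i|11⟩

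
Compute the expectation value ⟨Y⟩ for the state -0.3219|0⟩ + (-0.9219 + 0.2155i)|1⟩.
-0.1387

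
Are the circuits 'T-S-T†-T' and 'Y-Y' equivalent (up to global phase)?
No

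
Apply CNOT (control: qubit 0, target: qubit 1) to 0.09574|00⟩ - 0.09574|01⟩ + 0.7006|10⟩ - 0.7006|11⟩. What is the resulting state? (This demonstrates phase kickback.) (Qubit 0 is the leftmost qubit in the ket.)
0.09574|00⟩ - 0.09574|01⟩ - 0.7006|10⟩ + 0.7006|11⟩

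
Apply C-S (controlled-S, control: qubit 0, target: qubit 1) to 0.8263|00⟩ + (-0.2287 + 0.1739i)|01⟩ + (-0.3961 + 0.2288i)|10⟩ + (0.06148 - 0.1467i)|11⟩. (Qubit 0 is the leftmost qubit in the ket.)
0.8263|00⟩ + (-0.2287 + 0.1739i)|01⟩ + (-0.3961 + 0.2288i)|10⟩ + (0.1467 + 0.06148i)|11⟩

C-S leaves the control-|0⟩ kets |00⟩, |01⟩ unchanged and applies S to qubit 1 on the control-|1⟩ pair (|10⟩, |11⟩).
S = [[1, 0], [0, i]].
With a = amp(|10⟩) = (-0.3961 + 0.2288i) and b = amp(|11⟩) = (0.06148 - 0.1467i):
new amp(|10⟩) = (1)·a = (-0.3961 + 0.2288i)
new amp(|11⟩) = (i)·b = (0.1467 + 0.06148i)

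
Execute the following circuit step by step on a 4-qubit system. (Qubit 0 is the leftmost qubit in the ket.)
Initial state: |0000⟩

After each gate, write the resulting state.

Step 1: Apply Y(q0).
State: i|1000⟩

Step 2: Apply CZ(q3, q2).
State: i|1000⟩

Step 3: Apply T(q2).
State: i|1000⟩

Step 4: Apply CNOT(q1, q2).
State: i|1000⟩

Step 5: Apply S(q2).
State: i|1000⟩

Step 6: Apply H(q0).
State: (1/√2)i|0000⟩ - (1/√2)i|1000⟩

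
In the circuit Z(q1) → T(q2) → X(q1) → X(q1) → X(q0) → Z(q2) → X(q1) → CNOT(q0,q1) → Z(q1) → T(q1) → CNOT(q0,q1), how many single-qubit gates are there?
9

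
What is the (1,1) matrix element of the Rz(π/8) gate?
(0.9808 + 0.1951i)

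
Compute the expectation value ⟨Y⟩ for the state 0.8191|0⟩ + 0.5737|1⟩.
0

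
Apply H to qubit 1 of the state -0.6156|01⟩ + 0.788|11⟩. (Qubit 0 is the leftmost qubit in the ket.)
-0.4353|00⟩ + 0.4353|01⟩ + 0.5572|10⟩ - 0.5572|11⟩

H on qubit 1 mixes each pair of kets that differ only in qubit 1: amplitudes (a, b) of (|…0…⟩, |…1…⟩) become ((a + b)/√2, (a − b)/√2). Kets absent from the input have amplitude 0.
(|00⟩, |01⟩): (a, b) = (0, -0.6156) → (-0.4353, 0.4353)
(|10⟩, |11⟩): (a, b) = (0, 0.788) → (0.5572, -0.5572)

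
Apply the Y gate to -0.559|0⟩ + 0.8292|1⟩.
-0.8292i|0⟩ - 0.559i|1⟩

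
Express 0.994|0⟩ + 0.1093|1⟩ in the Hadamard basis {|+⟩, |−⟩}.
0.7802|+⟩ + 0.6256|−⟩

With |ψ⟩ = α|0⟩ + β|1⟩, the Hadamard-basis coefficients are ⟨+|ψ⟩ = (α + β)/√2 and ⟨−|ψ⟩ = (α − β)/√2.
Here α = 0.994, β = 0.1093: (α + β)/√2 = 0.7802, (α − β)/√2 = 0.6256.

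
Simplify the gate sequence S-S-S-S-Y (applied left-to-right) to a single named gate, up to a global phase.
Y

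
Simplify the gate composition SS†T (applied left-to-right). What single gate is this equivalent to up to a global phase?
T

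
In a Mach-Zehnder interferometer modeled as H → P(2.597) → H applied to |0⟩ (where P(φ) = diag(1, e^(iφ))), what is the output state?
(0.07233 + 0.259i)|0⟩ + (0.9277 - 0.259i)|1⟩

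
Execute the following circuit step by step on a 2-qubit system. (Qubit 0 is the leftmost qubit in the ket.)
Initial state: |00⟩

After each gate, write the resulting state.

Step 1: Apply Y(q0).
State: i|10⟩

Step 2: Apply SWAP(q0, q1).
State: i|01⟩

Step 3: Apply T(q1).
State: (-1/√2 + (1/√2)i)|01⟩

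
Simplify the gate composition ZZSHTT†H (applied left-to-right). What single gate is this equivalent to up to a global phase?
S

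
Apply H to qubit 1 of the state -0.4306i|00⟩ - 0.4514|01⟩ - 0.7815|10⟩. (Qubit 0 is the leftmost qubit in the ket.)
(-0.3192 - 0.3045i)|00⟩ + (0.3192 - 0.3045i)|01⟩ - 0.5526|10⟩ - 0.5526|11⟩

H on qubit 1 mixes each pair of kets that differ only in qubit 1: amplitudes (a, b) of (|…0…⟩, |…1…⟩) become ((a + b)/√2, (a − b)/√2). Kets absent from the input have amplitude 0.
(|00⟩, |01⟩): (a, b) = (-0.4306i, -0.4514) → ((-0.3192 - 0.3045i), (0.3192 - 0.3045i))
(|10⟩, |11⟩): (a, b) = (-0.7815, 0) → (-0.5526, -0.5526)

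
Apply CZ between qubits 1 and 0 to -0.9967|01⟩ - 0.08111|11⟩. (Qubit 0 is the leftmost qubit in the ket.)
-0.9967|01⟩ + 0.08111|11⟩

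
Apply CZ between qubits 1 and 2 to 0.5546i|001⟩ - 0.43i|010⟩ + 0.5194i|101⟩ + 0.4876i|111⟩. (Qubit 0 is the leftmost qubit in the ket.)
0.5546i|001⟩ - 0.43i|010⟩ + 0.5194i|101⟩ - 0.4876i|111⟩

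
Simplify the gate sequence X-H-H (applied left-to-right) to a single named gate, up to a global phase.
X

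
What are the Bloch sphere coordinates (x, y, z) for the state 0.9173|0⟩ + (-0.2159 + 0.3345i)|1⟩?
(-0.3961, 0.6137, 0.6829)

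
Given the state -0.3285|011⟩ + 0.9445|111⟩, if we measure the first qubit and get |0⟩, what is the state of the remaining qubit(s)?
-|11⟩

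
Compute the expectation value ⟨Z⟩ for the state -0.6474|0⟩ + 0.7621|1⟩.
-0.1617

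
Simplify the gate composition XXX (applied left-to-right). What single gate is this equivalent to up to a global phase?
X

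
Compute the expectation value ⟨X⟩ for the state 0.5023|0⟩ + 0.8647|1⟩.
0.8687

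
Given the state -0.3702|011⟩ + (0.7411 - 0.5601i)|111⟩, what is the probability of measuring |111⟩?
0.8629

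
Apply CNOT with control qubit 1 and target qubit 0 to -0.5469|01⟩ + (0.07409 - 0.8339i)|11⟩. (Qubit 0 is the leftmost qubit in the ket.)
(0.07409 - 0.8339i)|01⟩ - 0.5469|11⟩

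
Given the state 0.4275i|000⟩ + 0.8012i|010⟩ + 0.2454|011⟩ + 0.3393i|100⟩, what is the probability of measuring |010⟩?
0.6419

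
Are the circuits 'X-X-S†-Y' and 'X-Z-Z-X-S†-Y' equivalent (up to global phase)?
Yes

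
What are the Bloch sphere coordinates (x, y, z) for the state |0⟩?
(0, 0, 1)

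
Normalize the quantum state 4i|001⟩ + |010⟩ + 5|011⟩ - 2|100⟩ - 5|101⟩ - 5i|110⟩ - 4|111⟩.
(1/√7)i|001⟩ + 0.09449|010⟩ + 0.4725|011⟩ - 0.189|100⟩ - 0.4725|101⟩ - 0.4725i|110⟩ - 1/√7|111⟩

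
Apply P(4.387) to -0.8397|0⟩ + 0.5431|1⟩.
-0.8397|0⟩ + (-0.1736 - 0.5146i)|1⟩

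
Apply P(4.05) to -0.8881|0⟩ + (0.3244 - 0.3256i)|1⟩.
-0.8881|0⟩ + (-0.4563 - 0.05555i)|1⟩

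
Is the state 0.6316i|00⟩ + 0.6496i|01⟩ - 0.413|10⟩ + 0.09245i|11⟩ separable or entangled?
Entangled

Writing the state as a|00⟩ + b|01⟩ + c|10⟩ + d|11⟩, it is a product state iff ad − bc = 0.
Here (a, b, c, d) = (0.6316i, 0.6496i, -0.413, 0.09245i): ad − bc = (0.6316i)(0.09245i) − (0.6496i)(-0.413) = (-0.05839 + 0.2683i) ≠ 0, so the state is entangled.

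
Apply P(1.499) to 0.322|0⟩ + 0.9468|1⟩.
0.322|0⟩ + (0.06792 + 0.9444i)|1⟩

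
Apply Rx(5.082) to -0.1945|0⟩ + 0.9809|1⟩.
(0.1605 - 0.5543i)|0⟩ + (-0.8092 + 0.1099i)|1⟩

Rx(5.082) = [[cos(θ/2), −i·sin(θ/2)], [−i·sin(θ/2), cos(θ/2)]]; θ = 5.082, cos(θ/2) ≈ -0.825001, sin(θ/2) ≈ 0.565132.
With a = amp(|0⟩) = -0.1945 and b = amp(|1⟩) = 0.9809:
new amp(|0⟩) = (-0.825001)·a + (-0.565132i)·b = (0.1605 - 0.5543i)
new amp(|1⟩) = (-0.565132i)·a + (-0.825001)·b = (-0.8092 + 0.1099i)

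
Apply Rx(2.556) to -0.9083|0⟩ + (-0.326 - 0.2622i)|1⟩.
(-0.5132 + 0.3121i)|0⟩ + (-0.09409 + 0.794i)|1⟩

Rx(2.556) = [[cos(θ/2), −i·sin(θ/2)], [−i·sin(θ/2), cos(θ/2)]]; θ = 2.556, cos(θ/2) ≈ 0.288631, sin(θ/2) ≈ 0.957441.
With a = amp(|0⟩) = -0.9083 and b = amp(|1⟩) = (-0.326 - 0.2622i):
new amp(|0⟩) = (0.288631)·a + (-0.957441i)·b = (-0.5132 + 0.3121i)
new amp(|1⟩) = (-0.957441i)·a + (0.288631)·b = (-0.09409 + 0.794i)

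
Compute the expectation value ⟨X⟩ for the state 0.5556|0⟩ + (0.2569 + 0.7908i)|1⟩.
0.2855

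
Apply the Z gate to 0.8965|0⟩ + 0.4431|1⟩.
0.8965|0⟩ - 0.4431|1⟩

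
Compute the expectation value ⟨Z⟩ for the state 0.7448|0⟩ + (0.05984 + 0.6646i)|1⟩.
0.1095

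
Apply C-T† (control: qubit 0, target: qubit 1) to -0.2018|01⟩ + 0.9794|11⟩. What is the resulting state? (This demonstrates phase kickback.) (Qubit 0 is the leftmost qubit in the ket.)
-0.2018|01⟩ + (0.6925 - 0.6925i)|11⟩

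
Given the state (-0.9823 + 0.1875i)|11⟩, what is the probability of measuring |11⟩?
1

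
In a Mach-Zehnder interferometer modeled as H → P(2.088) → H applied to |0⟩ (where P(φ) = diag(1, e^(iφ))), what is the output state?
(0.2528 + 0.4346i)|0⟩ + (0.7472 - 0.4346i)|1⟩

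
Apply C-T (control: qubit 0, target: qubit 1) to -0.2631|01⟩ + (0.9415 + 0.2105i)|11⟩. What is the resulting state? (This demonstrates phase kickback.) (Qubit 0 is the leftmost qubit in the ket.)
-0.2631|01⟩ + (0.5169 + 0.8146i)|11⟩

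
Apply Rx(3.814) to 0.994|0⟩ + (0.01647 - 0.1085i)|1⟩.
(-0.4304 - 0.01555i)|0⟩ + (-0.005434 - 0.9026i)|1⟩

Rx(3.814) = [[cos(θ/2), −i·sin(θ/2)], [−i·sin(θ/2), cos(θ/2)]]; θ = 3.814, cos(θ/2) ≈ -0.329906, sin(θ/2) ≈ 0.944014.
With a = amp(|0⟩) = 0.994 and b = amp(|1⟩) = (0.01647 - 0.1085i):
new amp(|0⟩) = (-0.329906)·a + (-0.944014i)·b = (-0.4304 - 0.01555i)
new amp(|1⟩) = (-0.944014i)·a + (-0.329906)·b = (-0.005434 - 0.9026i)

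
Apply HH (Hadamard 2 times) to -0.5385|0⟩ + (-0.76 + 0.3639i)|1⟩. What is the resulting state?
-0.5385|0⟩ + (-0.76 + 0.3639i)|1⟩

H² = I, so an even number of Hadamards cancels: H^2 = I and the state is unchanged.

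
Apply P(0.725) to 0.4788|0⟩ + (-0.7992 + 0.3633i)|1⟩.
0.4788|0⟩ + (-0.8391 - 0.258i)|1⟩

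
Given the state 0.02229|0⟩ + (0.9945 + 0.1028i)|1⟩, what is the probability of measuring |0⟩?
0.0004968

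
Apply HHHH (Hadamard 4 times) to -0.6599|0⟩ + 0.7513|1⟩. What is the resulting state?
-0.6599|0⟩ + 0.7513|1⟩

H² = I, so an even number of Hadamards cancels: H^4 = I and the state is unchanged.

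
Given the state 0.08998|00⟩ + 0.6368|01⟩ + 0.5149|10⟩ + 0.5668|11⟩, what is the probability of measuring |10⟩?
0.2651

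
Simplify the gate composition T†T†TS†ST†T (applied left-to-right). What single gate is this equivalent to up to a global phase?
T†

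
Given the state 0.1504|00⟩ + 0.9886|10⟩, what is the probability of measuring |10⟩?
0.9773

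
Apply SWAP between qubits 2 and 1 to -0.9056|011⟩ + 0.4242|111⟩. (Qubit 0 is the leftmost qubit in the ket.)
-0.9056|011⟩ + 0.4242|111⟩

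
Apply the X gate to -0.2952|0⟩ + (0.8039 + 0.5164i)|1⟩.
(0.8039 + 0.5164i)|0⟩ - 0.2952|1⟩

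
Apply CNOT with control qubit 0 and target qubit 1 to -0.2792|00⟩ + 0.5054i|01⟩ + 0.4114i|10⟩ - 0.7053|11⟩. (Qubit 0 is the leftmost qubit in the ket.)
-0.2792|00⟩ + 0.5054i|01⟩ - 0.7053|10⟩ + 0.4114i|11⟩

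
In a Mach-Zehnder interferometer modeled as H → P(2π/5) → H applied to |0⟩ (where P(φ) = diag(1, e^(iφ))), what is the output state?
(0.6545 + 0.4755i)|0⟩ + (0.3455 - 0.4755i)|1⟩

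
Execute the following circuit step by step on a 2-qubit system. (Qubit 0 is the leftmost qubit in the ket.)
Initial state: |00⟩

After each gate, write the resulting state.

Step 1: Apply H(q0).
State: 1/√2|00⟩ + 1/√2|10⟩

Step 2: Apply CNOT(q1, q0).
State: 1/√2|00⟩ + 1/√2|10⟩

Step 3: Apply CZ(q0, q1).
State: 1/√2|00⟩ + 1/√2|10⟩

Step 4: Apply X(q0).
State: 1/√2|00⟩ + 1/√2|10⟩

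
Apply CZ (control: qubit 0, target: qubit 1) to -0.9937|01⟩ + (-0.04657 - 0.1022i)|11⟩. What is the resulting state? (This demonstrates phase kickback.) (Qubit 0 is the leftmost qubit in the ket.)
-0.9937|01⟩ + (0.04657 + 0.1022i)|11⟩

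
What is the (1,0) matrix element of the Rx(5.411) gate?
-0.4224i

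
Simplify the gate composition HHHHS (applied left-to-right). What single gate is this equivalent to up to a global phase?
S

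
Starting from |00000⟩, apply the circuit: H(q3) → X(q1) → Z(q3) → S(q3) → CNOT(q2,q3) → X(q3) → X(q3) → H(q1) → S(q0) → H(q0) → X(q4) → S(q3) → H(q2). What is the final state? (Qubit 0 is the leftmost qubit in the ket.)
0.25|00001⟩ + 0.25|00011⟩ + 0.25|00101⟩ + 0.25|00111⟩ - 0.25|01001⟩ - 0.25|01011⟩ - 0.25|01101⟩ - 0.25|01111⟩ + 0.25|10001⟩ + 0.25|10011⟩ + 0.25|10101⟩ + 0.25|10111⟩ - 0.25|11001⟩ - 0.25|11011⟩ - 0.25|11101⟩ - 0.25|11111⟩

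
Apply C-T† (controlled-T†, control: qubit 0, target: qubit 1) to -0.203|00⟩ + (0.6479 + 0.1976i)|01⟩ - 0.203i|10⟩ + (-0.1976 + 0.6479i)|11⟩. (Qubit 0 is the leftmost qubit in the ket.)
-0.203|00⟩ + (0.6479 + 0.1976i)|01⟩ - 0.203i|10⟩ + (0.3184 + 0.5979i)|11⟩

C-T† leaves the control-|0⟩ kets |00⟩, |01⟩ unchanged and applies T† to qubit 1 on the control-|1⟩ pair (|10⟩, |11⟩).
T† = [[1, 0], [0, (1/√2 - (1/√2)i)]].
With a = amp(|10⟩) = -0.203i and b = amp(|11⟩) = (-0.1976 + 0.6479i):
new amp(|10⟩) = (1)·a = -0.203i
new amp(|11⟩) = (1/√2 - (1/√2)i)·b = (0.3184 + 0.5979i)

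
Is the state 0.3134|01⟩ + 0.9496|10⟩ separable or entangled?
Entangled

Writing the state as a|00⟩ + b|01⟩ + c|10⟩ + d|11⟩, it is a product state iff ad − bc = 0.
Here (a, b, c, d) = (0, 0.3134, 0.9496, 0): ad − bc = (0)(0) − (0.3134)(0.9496) = -0.2976 ≠ 0, so the state is entangled.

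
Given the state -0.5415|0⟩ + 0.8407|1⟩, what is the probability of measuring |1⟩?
0.7068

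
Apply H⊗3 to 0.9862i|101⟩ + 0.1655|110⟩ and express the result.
(0.05851 + 0.3487i)|000⟩ + (0.05851 - 0.3487i)|001⟩ + (-0.05851 + 0.3487i)|010⟩ + (-0.05851 - 0.3487i)|011⟩ + (-0.05851 - 0.3487i)|100⟩ + (-0.05851 + 0.3487i)|101⟩ + (0.05851 - 0.3487i)|110⟩ + (0.05851 + 0.3487i)|111⟩

H⊗3 gives amp(|y⟩) = (1/2√2) Σ_x (−1)^(x·y) amp(|x⟩), where x·y is the number of positions in which both x and y have a 1.
|000⟩: (0.9862i + 0.1655)/(2√2) = (0.05851 + 0.3487i)
|001⟩: (-0.9862i + 0.1655)/(2√2) = (0.05851 - 0.3487i)
|010⟩: (0.9862i - 0.1655)/(2√2) = (-0.05851 + 0.3487i)
|011⟩: (-0.9862i - 0.1655)/(2√2) = (-0.05851 - 0.3487i)
|100⟩: (-0.9862i - 0.1655)/(2√2) = (-0.05851 - 0.3487i)
|101⟩: (0.9862i - 0.1655)/(2√2) = (-0.05851 + 0.3487i)
|110⟩: (-0.9862i + 0.1655)/(2√2) = (0.05851 - 0.3487i)
|111⟩: (0.9862i + 0.1655)/(2√2) = (0.05851 + 0.3487i)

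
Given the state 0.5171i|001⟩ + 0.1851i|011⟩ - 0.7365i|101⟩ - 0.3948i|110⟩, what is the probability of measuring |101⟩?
0.5424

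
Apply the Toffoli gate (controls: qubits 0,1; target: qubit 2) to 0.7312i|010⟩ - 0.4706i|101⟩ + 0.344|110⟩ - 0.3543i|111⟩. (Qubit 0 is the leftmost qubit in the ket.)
0.7312i|010⟩ - 0.4706i|101⟩ - 0.3543i|110⟩ + 0.344|111⟩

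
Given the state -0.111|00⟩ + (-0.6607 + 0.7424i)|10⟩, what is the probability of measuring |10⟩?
0.9877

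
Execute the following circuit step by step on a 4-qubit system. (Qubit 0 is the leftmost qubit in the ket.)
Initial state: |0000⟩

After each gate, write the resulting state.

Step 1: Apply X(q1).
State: |0100⟩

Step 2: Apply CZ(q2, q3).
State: |0100⟩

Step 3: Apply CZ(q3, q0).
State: |0100⟩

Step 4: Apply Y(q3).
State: i|0101⟩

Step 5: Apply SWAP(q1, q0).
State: i|1001⟩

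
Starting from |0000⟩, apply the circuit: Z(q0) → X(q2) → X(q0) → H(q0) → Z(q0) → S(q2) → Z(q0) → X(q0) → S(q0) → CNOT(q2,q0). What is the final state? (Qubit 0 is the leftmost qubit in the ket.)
-1/√2|0010⟩ - (1/√2)i|1010⟩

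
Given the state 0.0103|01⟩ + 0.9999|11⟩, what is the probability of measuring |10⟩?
0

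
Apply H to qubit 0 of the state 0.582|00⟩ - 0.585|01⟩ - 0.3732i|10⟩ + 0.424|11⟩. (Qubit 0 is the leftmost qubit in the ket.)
(0.4115 - 0.2639i)|00⟩ - 0.1138|01⟩ + (0.4115 + 0.2639i)|10⟩ - 0.7135|11⟩

H on qubit 0 mixes each pair of kets that differ only in qubit 0: amplitudes (a, b) of (|…0…⟩, |…1…⟩) become ((a + b)/√2, (a − b)/√2). Kets absent from the input have amplitude 0.
(|00⟩, |10⟩): (a, b) = (0.582, -0.3732i) → ((0.4115 - 0.2639i), (0.4115 + 0.2639i))
(|01⟩, |11⟩): (a, b) = (-0.585, 0.424) → (-0.1138, -0.7135)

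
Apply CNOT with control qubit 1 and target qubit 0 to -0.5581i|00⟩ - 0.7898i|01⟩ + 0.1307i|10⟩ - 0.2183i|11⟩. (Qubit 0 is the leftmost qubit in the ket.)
-0.5581i|00⟩ - 0.2183i|01⟩ + 0.1307i|10⟩ - 0.7898i|11⟩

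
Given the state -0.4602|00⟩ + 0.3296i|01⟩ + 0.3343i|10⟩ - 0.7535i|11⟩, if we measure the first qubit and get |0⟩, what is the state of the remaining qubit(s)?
-0.813|0⟩ + 0.5823i|1⟩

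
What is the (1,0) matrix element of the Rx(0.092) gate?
-0.04598i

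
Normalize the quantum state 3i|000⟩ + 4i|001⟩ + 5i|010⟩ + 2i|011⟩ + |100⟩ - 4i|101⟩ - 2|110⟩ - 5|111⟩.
0.3i|000⟩ + 0.4i|001⟩ + (1/2)i|010⟩ + 0.2i|011⟩ + 0.1|100⟩ - 0.4i|101⟩ - 0.2|110⟩ - 1/2|111⟩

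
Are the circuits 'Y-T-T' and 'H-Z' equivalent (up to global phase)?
No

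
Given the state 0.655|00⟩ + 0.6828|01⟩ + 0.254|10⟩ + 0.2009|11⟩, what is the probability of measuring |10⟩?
0.06452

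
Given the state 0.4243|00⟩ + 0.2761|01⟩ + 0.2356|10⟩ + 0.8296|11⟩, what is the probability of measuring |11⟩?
0.6882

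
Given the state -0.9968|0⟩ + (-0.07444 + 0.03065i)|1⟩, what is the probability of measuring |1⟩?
0.006481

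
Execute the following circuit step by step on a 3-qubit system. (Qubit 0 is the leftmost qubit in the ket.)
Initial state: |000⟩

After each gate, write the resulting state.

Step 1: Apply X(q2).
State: |001⟩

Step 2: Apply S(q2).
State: i|001⟩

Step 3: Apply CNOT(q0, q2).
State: i|001⟩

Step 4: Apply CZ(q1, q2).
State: i|001⟩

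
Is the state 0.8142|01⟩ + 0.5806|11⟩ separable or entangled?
Separable

Writing the state as a|00⟩ + b|01⟩ + c|10⟩ + d|11⟩, it is a product state iff ad − bc = 0.
Here (a, b, c, d) = (0, 0.8142, 0, 0.5806): ad − bc = (0)(0.5806) − (0.8142)(0) = 0, so the state is separable.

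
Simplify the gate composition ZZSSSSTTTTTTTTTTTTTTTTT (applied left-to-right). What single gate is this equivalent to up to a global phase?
T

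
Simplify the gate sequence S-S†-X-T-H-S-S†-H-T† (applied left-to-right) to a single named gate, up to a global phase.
X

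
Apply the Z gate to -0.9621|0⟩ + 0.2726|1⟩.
-0.9621|0⟩ - 0.2726|1⟩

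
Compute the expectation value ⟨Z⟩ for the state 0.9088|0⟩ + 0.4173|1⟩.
0.6518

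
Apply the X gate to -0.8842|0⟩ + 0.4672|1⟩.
0.4672|0⟩ - 0.8842|1⟩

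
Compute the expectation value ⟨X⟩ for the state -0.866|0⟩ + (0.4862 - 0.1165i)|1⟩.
-0.8421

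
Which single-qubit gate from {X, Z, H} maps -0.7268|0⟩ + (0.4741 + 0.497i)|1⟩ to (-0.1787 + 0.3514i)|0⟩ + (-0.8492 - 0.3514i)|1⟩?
H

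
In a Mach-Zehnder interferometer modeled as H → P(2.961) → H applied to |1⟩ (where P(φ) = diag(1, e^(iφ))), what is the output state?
(0.9919 - 0.08981i)|0⟩ + (0.008131 + 0.08981i)|1⟩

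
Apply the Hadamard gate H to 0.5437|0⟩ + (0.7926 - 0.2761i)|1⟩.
(0.9449 - 0.1952i)|0⟩ + (-0.176 + 0.1952i)|1⟩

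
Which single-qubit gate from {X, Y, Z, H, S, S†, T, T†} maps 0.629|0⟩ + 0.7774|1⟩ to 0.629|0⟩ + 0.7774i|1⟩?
S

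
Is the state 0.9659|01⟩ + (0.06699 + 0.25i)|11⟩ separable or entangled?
Separable

Writing the state as a|00⟩ + b|01⟩ + c|10⟩ + d|11⟩, it is a product state iff ad − bc = 0.
Here (a, b, c, d) = (0, 0.9659, 0, (0.06699 + 0.25i)): ad − bc = (0)(0.06699 + 0.25i) − (0.9659)(0) = 0, so the state is separable.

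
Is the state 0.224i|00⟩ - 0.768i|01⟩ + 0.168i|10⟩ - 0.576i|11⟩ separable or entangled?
Separable

Writing the state as a|00⟩ + b|01⟩ + c|10⟩ + d|11⟩, it is a product state iff ad − bc = 0.
Here (a, b, c, d) = (0.224i, -0.768i, 0.168i, -0.576i): ad − bc = (0.224i)(-0.576i) − (-0.768i)(0.168i) = 0, so the state is separable.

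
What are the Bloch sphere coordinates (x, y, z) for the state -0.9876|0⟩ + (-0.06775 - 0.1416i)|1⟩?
(0.1338, 0.2797, 0.9507)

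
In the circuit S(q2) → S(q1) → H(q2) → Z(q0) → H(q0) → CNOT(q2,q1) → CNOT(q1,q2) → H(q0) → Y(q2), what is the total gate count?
9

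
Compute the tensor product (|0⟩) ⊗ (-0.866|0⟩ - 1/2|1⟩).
-0.866|00⟩ - 1/2|01⟩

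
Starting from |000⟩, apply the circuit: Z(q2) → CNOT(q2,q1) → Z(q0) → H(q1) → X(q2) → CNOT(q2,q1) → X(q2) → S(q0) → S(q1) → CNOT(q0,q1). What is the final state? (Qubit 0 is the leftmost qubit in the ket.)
1/√2|000⟩ + (1/√2)i|010⟩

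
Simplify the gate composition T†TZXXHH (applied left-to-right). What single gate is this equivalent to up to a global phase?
Z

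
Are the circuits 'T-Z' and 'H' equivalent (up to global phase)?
No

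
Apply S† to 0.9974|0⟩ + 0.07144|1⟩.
0.9974|0⟩ - 0.07144i|1⟩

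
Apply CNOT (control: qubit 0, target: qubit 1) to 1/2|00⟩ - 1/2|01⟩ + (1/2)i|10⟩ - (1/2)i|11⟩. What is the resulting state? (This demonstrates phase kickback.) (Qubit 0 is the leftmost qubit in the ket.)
1/2|00⟩ - 1/2|01⟩ - (1/2)i|10⟩ + (1/2)i|11⟩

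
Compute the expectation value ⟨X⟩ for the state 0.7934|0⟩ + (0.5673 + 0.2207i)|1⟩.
0.9002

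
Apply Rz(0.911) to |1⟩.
(0.898 + 0.4399i)|1⟩

Rz(0.911) = [[e^(−iθ/2), 0], [0, e^(iθ/2)]] with e^(±iθ/2) = cos(θ/2) ± i·sin(θ/2); θ = 0.911, cos(θ/2) ≈ 0.898041, sin(θ/2) ≈ 0.439911.
With a = amp(|0⟩) = 0 and b = amp(|1⟩) = 1:
new amp(|0⟩) = (0.898041 - 0.439911i)·a = 0
new amp(|1⟩) = (0.898041 + 0.439911i)·b = (0.898 + 0.4399i)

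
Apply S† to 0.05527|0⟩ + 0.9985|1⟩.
0.05527|0⟩ - 0.9985i|1⟩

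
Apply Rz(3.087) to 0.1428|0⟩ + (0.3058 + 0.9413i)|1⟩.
(0.003897 - 0.1427i)|0⟩ + (-0.9326 + 0.3314i)|1⟩

Rz(3.087) = [[e^(−iθ/2), 0], [0, e^(iθ/2)]] with e^(±iθ/2) = cos(θ/2) ± i·sin(θ/2); θ = 3.087, cos(θ/2) ≈ 0.0272929, sin(θ/2) ≈ 0.999627.
With a = amp(|0⟩) = 0.1428 and b = amp(|1⟩) = (0.3058 + 0.9413i):
new amp(|0⟩) = (0.0272929 - 0.999627i)·a = (0.003897 - 0.1427i)
new amp(|1⟩) = (0.0272929 + 0.999627i)·b = (-0.9326 + 0.3314i)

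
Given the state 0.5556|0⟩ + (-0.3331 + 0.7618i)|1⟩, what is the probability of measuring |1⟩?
0.6913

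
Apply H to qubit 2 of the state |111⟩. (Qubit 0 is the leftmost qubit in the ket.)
1/√2|110⟩ - 1/√2|111⟩

H on qubit 2 mixes each pair of kets that differ only in qubit 2: amplitudes (a, b) of (|…0…⟩, |…1…⟩) become ((a + b)/√2, (a − b)/√2). Kets absent from the input have amplitude 0.
(|110⟩, |111⟩): (a, b) = (0, 1) → (1/√2, -1/√2)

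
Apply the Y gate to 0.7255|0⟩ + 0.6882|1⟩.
-0.6882i|0⟩ + 0.7255i|1⟩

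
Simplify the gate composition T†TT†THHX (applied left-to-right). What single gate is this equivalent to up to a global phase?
X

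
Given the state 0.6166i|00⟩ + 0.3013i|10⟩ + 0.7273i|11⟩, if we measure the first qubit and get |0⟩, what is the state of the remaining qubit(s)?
i|0⟩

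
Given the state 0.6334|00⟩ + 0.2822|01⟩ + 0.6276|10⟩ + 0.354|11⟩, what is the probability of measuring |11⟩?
0.1253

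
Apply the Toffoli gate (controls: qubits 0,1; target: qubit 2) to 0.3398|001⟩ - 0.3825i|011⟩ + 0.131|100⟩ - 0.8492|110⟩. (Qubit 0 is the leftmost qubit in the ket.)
0.3398|001⟩ - 0.3825i|011⟩ + 0.131|100⟩ - 0.8492|111⟩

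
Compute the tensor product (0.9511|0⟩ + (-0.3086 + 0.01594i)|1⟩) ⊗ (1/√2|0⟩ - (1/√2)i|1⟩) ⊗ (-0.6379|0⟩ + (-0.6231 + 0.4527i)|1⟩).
-0.429|000⟩ + (-0.4191 + 0.3045i)|001⟩ + 0.429i|010⟩ + (0.3045 + 0.4191i)|011⟩ + (0.1392 - 0.00719i)|100⟩ + (0.1309 - 0.1058i)|101⟩ + (-0.00719 - 0.1392i)|110⟩ + (-0.1058 - 0.1309i)|111⟩

amp(|b₁b₂…⟩) = product of the factor amplitudes for bits b₁, b₂, …; only kets whose every factor amplitude is nonzero survive.
|000⟩: (0.9511)(1/√2)(-0.6379) = -0.429
|001⟩: (0.9511)(1/√2)(-0.6231 + 0.4527i) = (-0.4191 + 0.3045i)
|010⟩: (0.9511)(-(1/√2)i)(-0.6379) = 0.429i
|011⟩: (0.9511)(-(1/√2)i)(-0.6231 + 0.4527i) = (0.3045 + 0.4191i)
|100⟩: (-0.3086 + 0.01594i)(1/√2)(-0.6379) = (0.1392 - 0.00719i)
|101⟩: (-0.3086 + 0.01594i)(1/√2)(-0.6231 + 0.4527i) = (0.1309 - 0.1058i)
|110⟩: (-0.3086 + 0.01594i)(-(1/√2)i)(-0.6379) = (-0.00719 - 0.1392i)
|111⟩: (-0.3086 + 0.01594i)(-(1/√2)i)(-0.6231 + 0.4527i) = (-0.1058 - 0.1309i)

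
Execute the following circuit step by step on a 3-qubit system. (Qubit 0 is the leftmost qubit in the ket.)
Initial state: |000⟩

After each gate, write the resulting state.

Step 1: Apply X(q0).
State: |100⟩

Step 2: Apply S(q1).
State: |100⟩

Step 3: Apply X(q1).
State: |110⟩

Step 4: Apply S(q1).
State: i|110⟩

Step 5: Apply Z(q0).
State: -i|110⟩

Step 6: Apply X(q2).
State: -i|111⟩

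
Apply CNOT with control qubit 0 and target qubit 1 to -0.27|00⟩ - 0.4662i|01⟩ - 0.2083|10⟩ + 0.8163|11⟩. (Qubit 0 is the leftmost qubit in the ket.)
-0.27|00⟩ - 0.4662i|01⟩ + 0.8163|10⟩ - 0.2083|11⟩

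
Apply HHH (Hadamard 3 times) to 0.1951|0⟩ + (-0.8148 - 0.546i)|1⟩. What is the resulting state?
(-0.4382 - 0.3861i)|0⟩ + (0.7141 + 0.3861i)|1⟩

H² = I, so H^3 = H: a single Hadamard. With (a, b) = (0.1951, (-0.8148 - 0.546i)), H gives ((a + b)/√2, (a − b)/√2) = ((-0.4382 - 0.3861i), (0.7141 + 0.3861i)).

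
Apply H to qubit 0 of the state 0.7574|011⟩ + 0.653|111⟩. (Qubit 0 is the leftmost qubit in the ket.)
0.9973|011⟩ + 0.07382|111⟩

H on qubit 0 mixes each pair of kets that differ only in qubit 0: amplitudes (a, b) of (|…0…⟩, |…1…⟩) become ((a + b)/√2, (a − b)/√2). Kets absent from the input have amplitude 0.
(|011⟩, |111⟩): (a, b) = (0.7574, 0.653) → (0.9973, 0.07382)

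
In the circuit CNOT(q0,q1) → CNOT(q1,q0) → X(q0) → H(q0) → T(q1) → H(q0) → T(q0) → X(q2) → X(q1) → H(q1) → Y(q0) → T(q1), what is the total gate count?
12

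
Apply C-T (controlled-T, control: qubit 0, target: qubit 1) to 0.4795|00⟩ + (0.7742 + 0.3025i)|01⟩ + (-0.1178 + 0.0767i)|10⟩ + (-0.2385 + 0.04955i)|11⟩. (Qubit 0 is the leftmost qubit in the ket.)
0.4795|00⟩ + (0.7742 + 0.3025i)|01⟩ + (-0.1178 + 0.0767i)|10⟩ + (-0.2037 - 0.1336i)|11⟩

C-T leaves the control-|0⟩ kets |00⟩, |01⟩ unchanged and applies T to qubit 1 on the control-|1⟩ pair (|10⟩, |11⟩).
T = [[1, 0], [0, (1/√2 + (1/√2)i)]].
With a = amp(|10⟩) = (-0.1178 + 0.0767i) and b = amp(|11⟩) = (-0.2385 + 0.04955i):
new amp(|10⟩) = (1)·a = (-0.1178 + 0.0767i)
new amp(|11⟩) = (1/√2 + (1/√2)i)·b = (-0.2037 - 0.1336i)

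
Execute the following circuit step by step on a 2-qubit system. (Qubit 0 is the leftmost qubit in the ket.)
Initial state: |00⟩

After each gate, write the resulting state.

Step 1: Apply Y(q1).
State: i|01⟩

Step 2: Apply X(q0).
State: i|11⟩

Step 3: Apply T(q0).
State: (-1/√2 + (1/√2)i)|11⟩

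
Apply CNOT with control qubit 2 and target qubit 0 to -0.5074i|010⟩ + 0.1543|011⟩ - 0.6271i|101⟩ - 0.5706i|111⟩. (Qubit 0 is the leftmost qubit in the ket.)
-0.6271i|001⟩ - 0.5074i|010⟩ - 0.5706i|011⟩ + 0.1543|111⟩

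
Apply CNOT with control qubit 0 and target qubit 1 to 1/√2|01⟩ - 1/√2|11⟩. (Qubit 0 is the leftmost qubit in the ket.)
1/√2|01⟩ - 1/√2|10⟩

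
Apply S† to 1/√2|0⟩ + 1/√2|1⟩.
1/√2|0⟩ - (1/√2)i|1⟩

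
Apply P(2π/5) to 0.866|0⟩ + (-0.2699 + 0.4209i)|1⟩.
0.866|0⟩ + (-0.4837 - 0.1266i)|1⟩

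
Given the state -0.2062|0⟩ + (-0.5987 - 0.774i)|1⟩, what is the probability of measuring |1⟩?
0.9575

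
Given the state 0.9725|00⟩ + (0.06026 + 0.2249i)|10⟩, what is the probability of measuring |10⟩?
0.05421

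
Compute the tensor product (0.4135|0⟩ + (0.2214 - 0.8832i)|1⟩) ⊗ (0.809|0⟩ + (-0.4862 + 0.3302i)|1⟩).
0.3345|00⟩ + (-0.201 + 0.1365i)|01⟩ + (0.1791 - 0.7145i)|10⟩ + (0.184 + 0.5025i)|11⟩

amp(|b₁b₂…⟩) = product of the factor amplitudes for bits b₁, b₂, …; only kets whose every factor amplitude is nonzero survive.
|00⟩: (0.4135)(0.809) = 0.3345
|01⟩: (0.4135)(-0.4862 + 0.3302i) = (-0.201 + 0.1365i)
|10⟩: (0.2214 - 0.8832i)(0.809) = (0.1791 - 0.7145i)
|11⟩: (0.2214 - 0.8832i)(-0.4862 + 0.3302i) = (0.184 + 0.5025i)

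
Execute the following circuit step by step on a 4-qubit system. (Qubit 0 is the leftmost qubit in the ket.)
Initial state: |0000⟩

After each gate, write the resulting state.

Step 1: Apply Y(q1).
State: i|0100⟩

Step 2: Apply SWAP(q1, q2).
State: i|0010⟩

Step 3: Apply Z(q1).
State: i|0010⟩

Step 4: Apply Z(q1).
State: i|0010⟩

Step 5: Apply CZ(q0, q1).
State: i|0010⟩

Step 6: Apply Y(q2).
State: |0000⟩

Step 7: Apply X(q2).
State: |0010⟩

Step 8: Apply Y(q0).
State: i|1010⟩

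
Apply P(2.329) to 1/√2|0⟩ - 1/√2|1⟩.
1/√2|0⟩ + (0.4862 - 0.5134i)|1⟩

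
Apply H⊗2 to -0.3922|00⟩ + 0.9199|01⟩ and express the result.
0.2639|00⟩ - 0.6561|01⟩ + 0.2639|10⟩ - 0.6561|11⟩

H⊗2 gives amp(|y⟩) = (1/2) Σ_x (−1)^(x·y) amp(|x⟩), where x·y is the number of positions in which both x and y have a 1.
|00⟩: (-0.3922 + 0.9199)/2 = 0.2639
|01⟩: (-0.3922 - 0.9199)/2 = -0.6561
|10⟩: (-0.3922 + 0.9199)/2 = 0.2639
|11⟩: (-0.3922 - 0.9199)/2 = -0.6561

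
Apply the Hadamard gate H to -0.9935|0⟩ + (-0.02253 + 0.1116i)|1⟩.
(-0.7184 + 0.07891i)|0⟩ + (-0.6866 - 0.07891i)|1⟩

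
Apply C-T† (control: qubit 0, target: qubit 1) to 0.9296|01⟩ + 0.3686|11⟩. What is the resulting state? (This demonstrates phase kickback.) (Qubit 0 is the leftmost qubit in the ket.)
0.9296|01⟩ + (0.2606 - 0.2606i)|11⟩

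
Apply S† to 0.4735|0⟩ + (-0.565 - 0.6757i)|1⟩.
0.4735|0⟩ + (-0.6757 + 0.565i)|1⟩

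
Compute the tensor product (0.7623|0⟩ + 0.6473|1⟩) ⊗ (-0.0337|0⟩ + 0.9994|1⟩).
-0.02569|00⟩ + 0.7618|01⟩ - 0.02181|10⟩ + 0.6469|11⟩

amp(|b₁b₂…⟩) = product of the factor amplitudes for bits b₁, b₂, …; only kets whose every factor amplitude is nonzero survive.
|00⟩: (0.7623)(-0.0337) = -0.02569
|01⟩: (0.7623)(0.9994) = 0.7618
|10⟩: (0.6473)(-0.0337) = -0.02181
|11⟩: (0.6473)(0.9994) = 0.6469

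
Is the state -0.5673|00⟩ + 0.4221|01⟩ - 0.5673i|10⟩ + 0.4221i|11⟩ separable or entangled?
Separable

Writing the state as a|00⟩ + b|01⟩ + c|10⟩ + d|11⟩, it is a product state iff ad − bc = 0.
Here (a, b, c, d) = (-0.5673, 0.4221, -0.5673i, 0.4221i): ad − bc = (-0.5673)(0.4221i) − (0.4221)(-0.5673i) = 0, so the state is separable.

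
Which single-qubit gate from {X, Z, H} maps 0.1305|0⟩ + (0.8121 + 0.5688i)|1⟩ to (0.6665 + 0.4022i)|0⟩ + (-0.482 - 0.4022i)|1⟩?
H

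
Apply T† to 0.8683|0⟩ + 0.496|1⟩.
0.8683|0⟩ + (0.3507 - 0.3507i)|1⟩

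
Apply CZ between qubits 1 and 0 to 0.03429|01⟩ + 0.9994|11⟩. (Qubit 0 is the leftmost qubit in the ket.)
0.03429|01⟩ - 0.9994|11⟩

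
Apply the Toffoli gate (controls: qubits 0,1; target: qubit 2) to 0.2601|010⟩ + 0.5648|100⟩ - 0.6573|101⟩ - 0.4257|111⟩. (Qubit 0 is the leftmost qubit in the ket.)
0.2601|010⟩ + 0.5648|100⟩ - 0.6573|101⟩ - 0.4257|110⟩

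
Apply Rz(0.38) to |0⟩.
(0.982 - 0.1889i)|0⟩

Rz(0.38) = [[e^(−iθ/2), 0], [0, e^(iθ/2)]] with e^(±iθ/2) = cos(θ/2) ± i·sin(θ/2); θ = 0.38, cos(θ/2) ≈ 0.982004, sin(θ/2) ≈ 0.188859.
With a = amp(|0⟩) = 1 and b = amp(|1⟩) = 0:
new amp(|0⟩) = (0.982004 - 0.188859i)·a = (0.982 - 0.1889i)
new amp(|1⟩) = (0.982004 + 0.188859i)·b = 0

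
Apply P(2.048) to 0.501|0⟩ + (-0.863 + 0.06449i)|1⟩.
0.501|0⟩ + (0.3391 - 0.7962i)|1⟩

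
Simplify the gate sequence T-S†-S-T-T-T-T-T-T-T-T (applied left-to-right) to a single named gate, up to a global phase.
T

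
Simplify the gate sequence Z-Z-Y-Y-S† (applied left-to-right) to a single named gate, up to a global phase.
S†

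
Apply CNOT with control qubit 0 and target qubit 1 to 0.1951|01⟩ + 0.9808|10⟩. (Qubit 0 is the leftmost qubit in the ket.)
0.1951|01⟩ + 0.9808|11⟩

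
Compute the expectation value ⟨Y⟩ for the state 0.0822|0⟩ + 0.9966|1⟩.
0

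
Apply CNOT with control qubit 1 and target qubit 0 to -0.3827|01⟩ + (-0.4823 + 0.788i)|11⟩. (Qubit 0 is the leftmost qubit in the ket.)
(-0.4823 + 0.788i)|01⟩ - 0.3827|11⟩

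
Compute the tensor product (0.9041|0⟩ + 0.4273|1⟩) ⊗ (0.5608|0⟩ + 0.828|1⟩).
0.507|00⟩ + 0.7486|01⟩ + 0.2396|10⟩ + 0.3538|11⟩

amp(|b₁b₂…⟩) = product of the factor amplitudes for bits b₁, b₂, …; only kets whose every factor amplitude is nonzero survive.
|00⟩: (0.9041)(0.5608) = 0.507
|01⟩: (0.9041)(0.828) = 0.7486
|10⟩: (0.4273)(0.5608) = 0.2396
|11⟩: (0.4273)(0.828) = 0.3538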